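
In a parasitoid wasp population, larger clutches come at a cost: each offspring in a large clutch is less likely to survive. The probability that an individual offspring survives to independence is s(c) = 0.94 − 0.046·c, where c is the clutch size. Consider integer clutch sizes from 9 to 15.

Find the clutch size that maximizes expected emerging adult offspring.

Expected emerging adult offspring = c × s(c):
  c=9: 9 × 0.526 = 4.734
  c=10: 10 × 0.480 = 4.800
  c=11: 11 × 0.434 = 4.774
  c=12: 12 × 0.388 = 4.656
  c=13: 13 × 0.342 = 4.446
  c=14: 14 × 0.296 = 4.144
  c=15: 15 × 0.250 = 3.750
Maximum at c = 10 (4.800 emerging adult offspring).

10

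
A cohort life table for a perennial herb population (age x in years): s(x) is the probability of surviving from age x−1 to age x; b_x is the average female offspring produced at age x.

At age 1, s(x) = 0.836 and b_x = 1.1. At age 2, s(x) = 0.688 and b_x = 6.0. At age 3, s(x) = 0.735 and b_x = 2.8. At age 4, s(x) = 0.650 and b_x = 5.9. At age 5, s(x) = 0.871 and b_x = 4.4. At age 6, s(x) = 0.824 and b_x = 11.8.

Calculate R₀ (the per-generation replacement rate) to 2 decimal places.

10.56

Survivorship from birth: l_x = s_1·s_2·…·s_x.
  l_1 = 0.83600
  l_2 = 0.57517
  l_3 = 0.42275
  l_4 = 0.27479
  l_5 = 0.23934
  l_6 = 0.19722
R₀ = Σ l_x b_x:
  age 1: 0.83600 × 1.1 = 0.9196
  age 2: 0.57517 × 6.0 = 3.4510
  age 3: 0.42275 × 2.8 = 1.1837
  age 4: 0.27479 × 5.9 = 1.6213
  age 5: 0.23934 × 4.4 = 1.0531
  age 6: 0.19722 × 11.8 = 2.3272
R₀ = 0.9196 + 3.4510 + 1.1837 + 1.6213 + 1.0531 + 2.3272 = 10.5559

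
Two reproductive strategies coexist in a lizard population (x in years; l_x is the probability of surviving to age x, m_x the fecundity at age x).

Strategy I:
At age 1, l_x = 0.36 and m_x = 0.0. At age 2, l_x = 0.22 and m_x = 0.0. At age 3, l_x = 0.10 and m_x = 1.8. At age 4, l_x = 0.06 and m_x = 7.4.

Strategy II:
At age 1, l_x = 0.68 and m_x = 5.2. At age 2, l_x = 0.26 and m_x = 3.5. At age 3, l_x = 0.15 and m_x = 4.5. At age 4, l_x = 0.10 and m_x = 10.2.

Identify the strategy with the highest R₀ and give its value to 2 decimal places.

Strategy I: R₀ = 0.36×0.0 + 0.22×0.0 + 0.10×1.8 + 0.06×7.4 = 0.6240
Strategy II: R₀ = 0.68×5.2 + 0.26×3.5 + 0.15×4.5 + 0.10×10.2 = 6.1410
Highest R₀: strategy II with 6.1410.

6.14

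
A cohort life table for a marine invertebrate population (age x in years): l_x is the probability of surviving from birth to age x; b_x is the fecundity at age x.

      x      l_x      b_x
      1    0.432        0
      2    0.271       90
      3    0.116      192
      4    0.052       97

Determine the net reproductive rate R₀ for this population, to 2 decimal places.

51.71

R₀ = Σ l_x b_x:
  age 1: 0.432 × 0 = 0.0000
  age 2: 0.271 × 90 = 24.3900
  age 3: 0.116 × 192 = 22.2720
  age 4: 0.052 × 97 = 5.0440
R₀ = 0.0000 + 24.3900 + 22.2720 + 5.0440 = 51.7060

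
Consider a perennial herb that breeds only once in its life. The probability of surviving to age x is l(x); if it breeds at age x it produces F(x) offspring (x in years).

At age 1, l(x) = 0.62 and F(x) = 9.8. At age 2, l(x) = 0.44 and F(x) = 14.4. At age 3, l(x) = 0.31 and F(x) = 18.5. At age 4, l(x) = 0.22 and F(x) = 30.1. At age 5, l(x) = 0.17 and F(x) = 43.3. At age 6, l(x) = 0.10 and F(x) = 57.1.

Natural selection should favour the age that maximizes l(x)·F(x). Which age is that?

Expected offspring if breeding at age x = l(x) × F(x):
  age 1: 0.62 × 9.8 = 6.076
  age 2: 0.44 × 14.4 = 6.336
  age 3: 0.31 × 18.5 = 5.735
  age 4: 0.22 × 30.1 = 6.622
  age 5: 0.17 × 43.3 = 7.361
  age 6: 0.10 × 57.1 = 5.710
Maximum at age 5 (7.361).

5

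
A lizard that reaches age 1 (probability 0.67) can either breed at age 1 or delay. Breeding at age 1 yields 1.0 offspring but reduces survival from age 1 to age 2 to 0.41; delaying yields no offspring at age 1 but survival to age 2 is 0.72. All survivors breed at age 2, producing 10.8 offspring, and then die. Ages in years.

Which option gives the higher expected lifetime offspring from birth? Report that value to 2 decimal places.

breed at age 1: R₀ = 0.67 × (1.0 + 0.41 × 10.8) = 0.67 × 5.4280 = 3.6368
delay to age 2: R₀ = 0.67 × (0.72 × 10.8) = 0.67 × 7.7760 = 5.2099
Higher: delay to age 2 (5.2099).

5.21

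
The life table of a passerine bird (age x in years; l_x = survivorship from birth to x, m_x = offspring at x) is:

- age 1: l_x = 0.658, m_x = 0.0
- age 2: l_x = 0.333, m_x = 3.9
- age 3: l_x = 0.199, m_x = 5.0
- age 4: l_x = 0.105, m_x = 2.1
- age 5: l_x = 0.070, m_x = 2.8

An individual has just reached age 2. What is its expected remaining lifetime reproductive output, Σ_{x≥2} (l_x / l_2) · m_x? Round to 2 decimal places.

l_2 = 0.333. Conditional survival from age 2 to x is l_x / l_2.
  x=2: (0.333/0.333) × 3.9 = 3.9000
  x=3: (0.199/0.333) × 5.0 = 2.9880
  x=4: (0.105/0.333) × 2.1 = 0.6622
  x=5: (0.070/0.333) × 2.8 = 0.5886
Sum = 3.9000 + 2.9880 + 0.6622 + 0.5886 = 8.1387

8.14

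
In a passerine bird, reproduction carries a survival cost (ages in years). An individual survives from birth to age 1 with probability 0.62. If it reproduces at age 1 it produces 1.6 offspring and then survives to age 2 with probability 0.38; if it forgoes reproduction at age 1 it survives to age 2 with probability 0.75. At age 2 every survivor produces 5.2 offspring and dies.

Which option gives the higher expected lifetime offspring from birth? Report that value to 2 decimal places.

breed at age 1: R₀ = 0.62 × (1.6 + 0.38 × 5.2) = 0.62 × 3.5760 = 2.2171
delay to age 2: R₀ = 0.62 × (0.75 × 5.2) = 0.62 × 3.9000 = 2.4180
Higher: delay to age 2 (2.4180).

2.42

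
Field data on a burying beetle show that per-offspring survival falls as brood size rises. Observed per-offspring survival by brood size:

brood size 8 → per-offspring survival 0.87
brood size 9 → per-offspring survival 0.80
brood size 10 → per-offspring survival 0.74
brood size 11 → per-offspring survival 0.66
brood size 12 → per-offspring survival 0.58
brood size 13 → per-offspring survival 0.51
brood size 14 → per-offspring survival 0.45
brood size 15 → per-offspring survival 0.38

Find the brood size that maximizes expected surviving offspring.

Expected surviving offspring = c × s(c):
  c=8: 8 × 0.87 = 6.960
  c=9: 9 × 0.80 = 7.200
  c=10: 10 × 0.74 = 7.400
  c=11: 11 × 0.66 = 7.260
  c=12: 12 × 0.58 = 6.960
  c=13: 13 × 0.51 = 6.630
  c=14: 14 × 0.45 = 6.300
  c=15: 15 × 0.38 = 5.700
Maximum at c = 10 (7.400 surviving offspring).

10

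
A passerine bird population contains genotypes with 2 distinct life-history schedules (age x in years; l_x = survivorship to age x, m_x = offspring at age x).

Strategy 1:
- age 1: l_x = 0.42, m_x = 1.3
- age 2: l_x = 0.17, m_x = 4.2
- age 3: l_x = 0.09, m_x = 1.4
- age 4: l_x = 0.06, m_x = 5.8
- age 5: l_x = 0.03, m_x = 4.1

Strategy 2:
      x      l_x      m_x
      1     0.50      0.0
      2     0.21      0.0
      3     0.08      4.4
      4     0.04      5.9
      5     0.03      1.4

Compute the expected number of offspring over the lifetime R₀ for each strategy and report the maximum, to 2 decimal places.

Strategy 1: R₀ = 0.42×1.3 + 0.17×4.2 + 0.09×1.4 + 0.06×5.8 + 0.03×4.1 = 1.8570
Strategy 2: R₀ = 0.50×0.0 + 0.21×0.0 + 0.08×4.4 + 0.04×5.9 + 0.03×1.4 = 0.6300
Highest R₀: strategy 1 with 1.8570.

1.86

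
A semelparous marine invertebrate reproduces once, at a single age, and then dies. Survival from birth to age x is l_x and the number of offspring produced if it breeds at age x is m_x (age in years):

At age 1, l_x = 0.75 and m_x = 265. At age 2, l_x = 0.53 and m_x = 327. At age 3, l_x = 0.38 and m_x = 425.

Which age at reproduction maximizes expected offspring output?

Expected offspring if breeding at age x = l_x × m_x:
  age 1: 0.75 × 265 = 198.750
  age 2: 0.53 × 327 = 173.310
  age 3: 0.38 × 425 = 161.500
Maximum at age 1 (198.750).

1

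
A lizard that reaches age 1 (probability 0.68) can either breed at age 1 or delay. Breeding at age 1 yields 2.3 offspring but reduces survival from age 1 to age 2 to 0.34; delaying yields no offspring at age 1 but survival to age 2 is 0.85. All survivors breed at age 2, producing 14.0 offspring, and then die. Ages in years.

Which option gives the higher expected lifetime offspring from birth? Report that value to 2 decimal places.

breed at age 1: R₀ = 0.68 × (2.3 + 0.34 × 14.0) = 0.68 × 7.0600 = 4.8008
delay to age 2: R₀ = 0.68 × (0.85 × 14.0) = 0.68 × 11.9000 = 8.0920
Higher: delay to age 2 (8.0920).

8.09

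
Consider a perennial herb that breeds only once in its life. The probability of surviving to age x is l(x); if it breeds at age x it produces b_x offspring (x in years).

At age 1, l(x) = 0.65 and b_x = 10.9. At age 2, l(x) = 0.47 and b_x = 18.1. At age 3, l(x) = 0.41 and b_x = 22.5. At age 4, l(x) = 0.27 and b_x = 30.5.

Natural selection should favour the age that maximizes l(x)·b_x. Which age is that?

3

Expected offspring if breeding at age x = l(x) × b_x:
  age 1: 0.65 × 10.9 = 7.085
  age 2: 0.47 × 18.1 = 8.507
  age 3: 0.41 × 22.5 = 9.225
  age 4: 0.27 × 30.5 = 8.235
Maximum at age 3 (9.225).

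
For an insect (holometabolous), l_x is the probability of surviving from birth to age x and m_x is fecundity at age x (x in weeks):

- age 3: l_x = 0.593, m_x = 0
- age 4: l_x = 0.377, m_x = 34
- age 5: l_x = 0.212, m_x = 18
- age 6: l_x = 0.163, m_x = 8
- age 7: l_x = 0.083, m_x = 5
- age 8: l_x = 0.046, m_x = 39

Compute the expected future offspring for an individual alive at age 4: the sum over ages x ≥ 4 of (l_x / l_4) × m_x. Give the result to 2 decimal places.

l_4 = 0.377. Conditional survival from age 4 to x is l_x / l_4.
  x=4: (0.377/0.377) × 34 = 34.0000
  x=5: (0.212/0.377) × 18 = 10.1220
  x=6: (0.163/0.377) × 8 = 3.4589
  x=7: (0.083/0.377) × 5 = 1.1008
  x=8: (0.046/0.377) × 39 = 4.7586
Sum = 34.0000 + 10.1220 + 3.4589 + 1.1008 + 4.7586 = 53.4403

53.44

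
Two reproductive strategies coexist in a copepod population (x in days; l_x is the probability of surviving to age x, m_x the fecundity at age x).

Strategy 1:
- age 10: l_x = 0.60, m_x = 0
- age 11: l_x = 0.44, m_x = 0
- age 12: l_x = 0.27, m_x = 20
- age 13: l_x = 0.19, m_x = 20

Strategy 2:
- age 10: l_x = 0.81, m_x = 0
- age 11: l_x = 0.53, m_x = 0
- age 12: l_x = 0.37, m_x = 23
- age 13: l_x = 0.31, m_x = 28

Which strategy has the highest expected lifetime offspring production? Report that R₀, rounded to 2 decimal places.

Strategy 1: R₀ = 0.60×0 + 0.44×0 + 0.27×20 + 0.19×20 = 9.2000
Strategy 2: R₀ = 0.81×0 + 0.53×0 + 0.37×23 + 0.31×28 = 17.1900
Highest R₀: strategy 2 with 17.1900.

17.19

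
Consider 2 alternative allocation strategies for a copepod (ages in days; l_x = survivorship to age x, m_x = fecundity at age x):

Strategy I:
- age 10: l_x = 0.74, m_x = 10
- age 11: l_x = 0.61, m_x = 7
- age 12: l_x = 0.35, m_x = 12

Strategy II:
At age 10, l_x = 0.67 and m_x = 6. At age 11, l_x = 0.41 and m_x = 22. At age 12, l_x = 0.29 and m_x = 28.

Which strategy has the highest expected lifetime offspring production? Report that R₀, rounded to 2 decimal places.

Strategy I: R₀ = 0.74×10 + 0.61×7 + 0.35×12 = 15.8700
Strategy II: R₀ = 0.67×6 + 0.41×22 + 0.29×28 = 21.1600
Highest R₀: strategy II with 21.1600.

21.16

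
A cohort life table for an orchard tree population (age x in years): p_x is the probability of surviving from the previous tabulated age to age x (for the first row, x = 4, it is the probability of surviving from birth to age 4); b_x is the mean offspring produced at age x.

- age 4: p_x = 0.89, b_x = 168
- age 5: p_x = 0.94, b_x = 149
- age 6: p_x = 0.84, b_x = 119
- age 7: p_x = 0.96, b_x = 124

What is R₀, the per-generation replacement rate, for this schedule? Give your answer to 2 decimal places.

441.45

Survivorship from birth: l_x = p_4·p_5·…·p_x.
  l_4 = 0.89000
  l_5 = 0.83660
  l_6 = 0.70274
  l_7 = 0.67463
R₀ = Σ l_x b_x:
  age 4: 0.89000 × 168 = 149.5200
  age 5: 0.83660 × 149 = 124.6534
  age 6: 0.70274 × 119 = 83.6261
  age 7: 0.67463 × 124 = 83.6541
R₀ = 149.5200 + 124.6534 + 83.6261 + 83.6541 = 441.4536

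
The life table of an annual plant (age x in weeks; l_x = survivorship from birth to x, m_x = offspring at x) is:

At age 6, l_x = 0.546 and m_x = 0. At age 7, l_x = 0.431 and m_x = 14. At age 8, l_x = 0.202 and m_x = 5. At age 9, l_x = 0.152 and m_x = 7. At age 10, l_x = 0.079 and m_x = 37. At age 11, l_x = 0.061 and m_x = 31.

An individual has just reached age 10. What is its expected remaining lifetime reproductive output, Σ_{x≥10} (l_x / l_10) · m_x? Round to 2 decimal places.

60.94

l_10 = 0.079. Conditional survival from age 10 to x is l_x / l_10.
  x=10: (0.079/0.079) × 37 = 37.0000
  x=11: (0.061/0.079) × 31 = 23.9367
Sum = 37.0000 + 23.9367 = 60.9367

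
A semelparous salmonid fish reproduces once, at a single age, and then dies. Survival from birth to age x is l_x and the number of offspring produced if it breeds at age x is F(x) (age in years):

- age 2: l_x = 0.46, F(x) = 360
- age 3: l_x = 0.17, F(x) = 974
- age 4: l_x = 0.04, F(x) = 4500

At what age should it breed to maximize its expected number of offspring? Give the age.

Expected offspring if breeding at age x = l_x × F(x):
  age 2: 0.46 × 360 = 165.600
  age 3: 0.17 × 974 = 165.580
  age 4: 0.04 × 4500 = 180.000
Maximum at age 4 (180.000).

4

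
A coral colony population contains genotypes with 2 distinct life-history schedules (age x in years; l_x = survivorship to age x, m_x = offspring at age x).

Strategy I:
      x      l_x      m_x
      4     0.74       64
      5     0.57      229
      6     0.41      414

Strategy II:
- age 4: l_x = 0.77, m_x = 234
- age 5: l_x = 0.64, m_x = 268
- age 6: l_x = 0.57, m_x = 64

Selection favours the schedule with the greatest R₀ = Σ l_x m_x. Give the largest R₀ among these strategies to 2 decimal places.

388.18

Strategy I: R₀ = 0.74×64 + 0.57×229 + 0.41×414 = 347.6300
Strategy II: R₀ = 0.77×234 + 0.64×268 + 0.57×64 = 388.1800
Highest R₀: strategy II with 388.1800.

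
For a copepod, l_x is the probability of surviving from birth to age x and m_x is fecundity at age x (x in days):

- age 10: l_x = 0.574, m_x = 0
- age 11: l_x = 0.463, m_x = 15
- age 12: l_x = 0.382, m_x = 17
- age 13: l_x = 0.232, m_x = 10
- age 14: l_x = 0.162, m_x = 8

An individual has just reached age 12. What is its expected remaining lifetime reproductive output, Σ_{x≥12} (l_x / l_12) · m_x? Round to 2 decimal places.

l_12 = 0.382. Conditional survival from age 12 to x is l_x / l_12.
  x=12: (0.382/0.382) × 17 = 17.0000
  x=13: (0.232/0.382) × 10 = 6.0733
  x=14: (0.162/0.382) × 8 = 3.3927
Sum = 17.0000 + 6.0733 + 3.3927 = 26.4660

26.47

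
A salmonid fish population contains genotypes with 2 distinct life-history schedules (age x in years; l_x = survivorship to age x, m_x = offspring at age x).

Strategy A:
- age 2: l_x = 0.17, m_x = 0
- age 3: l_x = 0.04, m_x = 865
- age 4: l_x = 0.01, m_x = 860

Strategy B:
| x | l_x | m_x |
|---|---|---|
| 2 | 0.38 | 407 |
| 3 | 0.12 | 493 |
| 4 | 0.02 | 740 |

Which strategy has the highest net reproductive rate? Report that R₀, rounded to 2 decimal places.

Strategy A: R₀ = 0.17×0 + 0.04×865 + 0.01×860 = 43.2000
Strategy B: R₀ = 0.38×407 + 0.12×493 + 0.02×740 = 228.6200
Highest R₀: strategy B with 228.6200.

228.62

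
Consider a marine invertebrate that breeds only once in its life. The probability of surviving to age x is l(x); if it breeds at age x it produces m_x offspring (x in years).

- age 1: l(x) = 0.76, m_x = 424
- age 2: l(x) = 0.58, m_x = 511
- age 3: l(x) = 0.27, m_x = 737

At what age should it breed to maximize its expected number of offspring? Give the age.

1

Expected offspring if breeding at age x = l(x) × m_x:
  age 1: 0.76 × 424 = 322.240
  age 2: 0.58 × 511 = 296.380
  age 3: 0.27 × 737 = 198.990
Maximum at age 1 (322.240).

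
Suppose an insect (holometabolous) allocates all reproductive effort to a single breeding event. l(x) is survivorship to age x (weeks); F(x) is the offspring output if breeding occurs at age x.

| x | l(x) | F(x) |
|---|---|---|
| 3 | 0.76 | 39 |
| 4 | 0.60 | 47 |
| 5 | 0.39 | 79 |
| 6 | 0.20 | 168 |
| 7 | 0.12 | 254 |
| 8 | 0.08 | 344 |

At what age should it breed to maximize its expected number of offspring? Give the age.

Expected offspring if breeding at age x = l(x) × F(x):
  age 3: 0.76 × 39 = 29.640
  age 4: 0.60 × 47 = 28.200
  age 5: 0.39 × 79 = 30.810
  age 6: 0.20 × 168 = 33.600
  age 7: 0.12 × 254 = 30.480
  age 8: 0.08 × 344 = 27.520
Maximum at age 6 (33.600).

6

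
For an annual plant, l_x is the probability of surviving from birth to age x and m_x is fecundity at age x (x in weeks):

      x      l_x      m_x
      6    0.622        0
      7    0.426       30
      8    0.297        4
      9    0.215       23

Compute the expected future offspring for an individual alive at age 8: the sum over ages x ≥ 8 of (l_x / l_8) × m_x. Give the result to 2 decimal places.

20.65

l_8 = 0.297. Conditional survival from age 8 to x is l_x / l_8.
  x=8: (0.297/0.297) × 4 = 4.0000
  x=9: (0.215/0.297) × 23 = 16.6498
Sum = 4.0000 + 16.6498 = 20.6498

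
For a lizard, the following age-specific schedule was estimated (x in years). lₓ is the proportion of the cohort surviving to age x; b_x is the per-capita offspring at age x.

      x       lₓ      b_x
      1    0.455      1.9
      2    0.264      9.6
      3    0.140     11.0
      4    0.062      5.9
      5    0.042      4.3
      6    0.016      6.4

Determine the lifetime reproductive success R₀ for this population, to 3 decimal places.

5.588

R₀ = Σ lₓ b_x:
  age 1: 0.455 × 1.9 = 0.8645
  age 2: 0.264 × 9.6 = 2.5344
  age 3: 0.140 × 11.0 = 1.5400
  age 4: 0.062 × 5.9 = 0.3658
  age 5: 0.042 × 4.3 = 0.1806
  age 6: 0.016 × 6.4 = 0.1024
R₀ = 0.8645 + 2.5344 + 1.5400 + 0.3658 + 0.1806 + 0.1024 = 5.5877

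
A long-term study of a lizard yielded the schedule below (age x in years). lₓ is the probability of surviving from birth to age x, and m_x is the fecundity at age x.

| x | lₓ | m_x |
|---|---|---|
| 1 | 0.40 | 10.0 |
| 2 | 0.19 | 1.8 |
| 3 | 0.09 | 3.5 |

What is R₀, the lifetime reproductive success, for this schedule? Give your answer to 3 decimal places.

R₀ = Σ lₓ m_x:
  age 1: 0.40 × 10.0 = 4.0000
  age 2: 0.19 × 1.8 = 0.3420
  age 3: 0.09 × 3.5 = 0.3150
R₀ = 4.0000 + 0.3420 + 0.3150 = 4.6570

4.657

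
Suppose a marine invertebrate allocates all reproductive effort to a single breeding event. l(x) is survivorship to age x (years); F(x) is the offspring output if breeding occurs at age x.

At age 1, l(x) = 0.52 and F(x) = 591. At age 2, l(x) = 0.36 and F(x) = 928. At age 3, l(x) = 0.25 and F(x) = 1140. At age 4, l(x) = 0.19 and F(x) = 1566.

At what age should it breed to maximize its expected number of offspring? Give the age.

Expected offspring if breeding at age x = l(x) × F(x):
  age 1: 0.52 × 591 = 307.320
  age 2: 0.36 × 928 = 334.080
  age 3: 0.25 × 1140 = 285.000
  age 4: 0.19 × 1566 = 297.540
Maximum at age 2 (334.080).

2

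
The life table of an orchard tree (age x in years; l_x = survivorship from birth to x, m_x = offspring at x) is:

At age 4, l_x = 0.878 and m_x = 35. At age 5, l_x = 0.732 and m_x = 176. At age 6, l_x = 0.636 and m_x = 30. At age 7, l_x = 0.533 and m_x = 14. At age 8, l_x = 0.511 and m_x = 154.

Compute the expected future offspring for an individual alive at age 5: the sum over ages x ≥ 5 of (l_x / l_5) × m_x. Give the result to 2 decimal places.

319.77

l_5 = 0.732. Conditional survival from age 5 to x is l_x / l_5.
  x=5: (0.732/0.732) × 176 = 176.0000
  x=6: (0.636/0.732) × 30 = 26.0656
  x=7: (0.533/0.732) × 14 = 10.1940
  x=8: (0.511/0.732) × 154 = 107.5055
Sum = 176.0000 + 26.0656 + 10.1940 + 107.5055 = 319.7650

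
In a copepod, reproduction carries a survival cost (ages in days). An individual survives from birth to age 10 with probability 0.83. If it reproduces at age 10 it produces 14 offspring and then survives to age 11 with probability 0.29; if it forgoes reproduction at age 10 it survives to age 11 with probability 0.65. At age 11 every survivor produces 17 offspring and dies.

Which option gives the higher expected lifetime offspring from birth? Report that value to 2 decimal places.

breed at age 10: R₀ = 0.83 × (14 + 0.29 × 17) = 0.83 × 18.9300 = 15.7119
delay to age 11: R₀ = 0.83 × (0.65 × 17) = 0.83 × 11.0500 = 9.1715
Higher: breed at age 10 (15.7119).

15.71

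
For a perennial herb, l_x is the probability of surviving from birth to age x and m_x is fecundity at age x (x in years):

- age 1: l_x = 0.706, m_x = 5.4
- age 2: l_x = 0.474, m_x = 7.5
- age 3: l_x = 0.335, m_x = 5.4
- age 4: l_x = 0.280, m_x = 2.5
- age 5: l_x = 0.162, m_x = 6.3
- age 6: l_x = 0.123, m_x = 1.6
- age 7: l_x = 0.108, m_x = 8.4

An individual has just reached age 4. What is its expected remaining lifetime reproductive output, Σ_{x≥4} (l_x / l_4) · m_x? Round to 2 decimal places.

10.09

l_4 = 0.280. Conditional survival from age 4 to x is l_x / l_4.
  x=4: (0.280/0.280) × 2.5 = 2.5000
  x=5: (0.162/0.280) × 6.3 = 3.6450
  x=6: (0.123/0.280) × 1.6 = 0.7029
  x=7: (0.108/0.280) × 8.4 = 3.2400
Sum = 2.5000 + 3.6450 + 0.7029 + 3.2400 = 10.0879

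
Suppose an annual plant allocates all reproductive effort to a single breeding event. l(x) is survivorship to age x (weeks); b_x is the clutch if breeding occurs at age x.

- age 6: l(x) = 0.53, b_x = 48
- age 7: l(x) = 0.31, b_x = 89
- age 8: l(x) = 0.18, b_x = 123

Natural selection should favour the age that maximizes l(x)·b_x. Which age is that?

7

Expected offspring if breeding at age x = l(x) × b_x:
  age 6: 0.53 × 48 = 25.440
  age 7: 0.31 × 89 = 27.590
  age 8: 0.18 × 123 = 22.140
Maximum at age 7 (27.590).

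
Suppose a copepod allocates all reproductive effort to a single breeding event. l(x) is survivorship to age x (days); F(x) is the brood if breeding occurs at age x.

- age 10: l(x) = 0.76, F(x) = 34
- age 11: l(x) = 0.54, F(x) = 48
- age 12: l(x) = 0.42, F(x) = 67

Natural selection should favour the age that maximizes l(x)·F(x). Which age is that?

12

Expected offspring if breeding at age x = l(x) × F(x):
  age 10: 0.76 × 34 = 25.840
  age 11: 0.54 × 48 = 25.920
  age 12: 0.42 × 67 = 28.140
Maximum at age 12 (28.140).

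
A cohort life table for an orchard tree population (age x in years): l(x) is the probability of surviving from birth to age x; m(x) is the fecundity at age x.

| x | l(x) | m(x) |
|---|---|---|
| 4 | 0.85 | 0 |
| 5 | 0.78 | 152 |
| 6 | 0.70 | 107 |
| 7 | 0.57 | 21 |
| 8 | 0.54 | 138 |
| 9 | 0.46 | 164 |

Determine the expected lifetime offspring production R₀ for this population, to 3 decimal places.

355.390

R₀ = Σ l(x) m(x):
  age 4: 0.85 × 0 = 0.0000
  age 5: 0.78 × 152 = 118.5600
  age 6: 0.70 × 107 = 74.9000
  age 7: 0.57 × 21 = 11.9700
  age 8: 0.54 × 138 = 74.5200
  age 9: 0.46 × 164 = 75.4400
R₀ = 0.0000 + 118.5600 + 74.9000 + 11.9700 + 74.5200 + 75.4400 = 355.3900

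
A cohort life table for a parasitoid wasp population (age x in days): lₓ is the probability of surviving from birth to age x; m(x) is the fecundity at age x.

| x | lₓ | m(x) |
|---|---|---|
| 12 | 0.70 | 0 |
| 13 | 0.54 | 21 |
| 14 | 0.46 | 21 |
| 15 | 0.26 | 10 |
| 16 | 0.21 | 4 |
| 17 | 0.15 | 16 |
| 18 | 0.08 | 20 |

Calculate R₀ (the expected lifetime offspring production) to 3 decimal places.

R₀ = Σ lₓ m(x):
  age 12: 0.70 × 0 = 0.0000
  age 13: 0.54 × 21 = 11.3400
  age 14: 0.46 × 21 = 9.6600
  age 15: 0.26 × 10 = 2.6000
  age 16: 0.21 × 4 = 0.8400
  age 17: 0.15 × 16 = 2.4000
  age 18: 0.08 × 20 = 1.6000
R₀ = 0.0000 + 11.3400 + 9.6600 + 2.6000 + 0.8400 + 2.4000 + 1.6000 = 28.4400

28.440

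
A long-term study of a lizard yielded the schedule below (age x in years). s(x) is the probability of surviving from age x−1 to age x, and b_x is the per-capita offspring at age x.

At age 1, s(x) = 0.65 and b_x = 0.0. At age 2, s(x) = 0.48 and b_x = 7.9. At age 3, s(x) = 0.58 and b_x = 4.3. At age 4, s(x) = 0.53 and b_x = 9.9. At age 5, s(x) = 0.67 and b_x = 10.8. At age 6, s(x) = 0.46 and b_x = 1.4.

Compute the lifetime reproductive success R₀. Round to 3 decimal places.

4.928

Survivorship from birth: l_x = s_1·s_2·…·s_x.
  l_1 = 0.65000
  l_2 = 0.31200
  l_3 = 0.18096
  l_4 = 0.09591
  l_5 = 0.06426
  l_6 = 0.02956
R₀ = Σ l_x b_x:
  age 1: 0.65000 × 0.0 = 0.0000
  age 2: 0.31200 × 7.9 = 2.4648
  age 3: 0.18096 × 4.3 = 0.7781
  age 4: 0.09591 × 9.9 = 0.9495
  age 5: 0.06426 × 10.8 = 0.6940
  age 6: 0.02956 × 1.4 = 0.0414
R₀ = 0.0000 + 2.4648 + 0.7781 + 0.9495 + 0.6940 + 0.0414 = 4.9278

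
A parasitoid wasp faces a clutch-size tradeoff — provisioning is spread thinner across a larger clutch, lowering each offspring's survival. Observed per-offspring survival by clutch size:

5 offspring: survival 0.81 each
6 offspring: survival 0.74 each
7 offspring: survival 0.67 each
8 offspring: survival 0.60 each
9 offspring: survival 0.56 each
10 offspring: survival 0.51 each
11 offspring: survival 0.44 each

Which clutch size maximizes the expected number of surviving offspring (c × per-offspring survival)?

Expected surviving offspring = c × s(c):
  c=5: 5 × 0.81 = 4.050
  c=6: 6 × 0.74 = 4.440
  c=7: 7 × 0.67 = 4.690
  c=8: 8 × 0.60 = 4.800
  c=9: 9 × 0.56 = 5.040
  c=10: 10 × 0.51 = 5.100
  c=11: 11 × 0.44 = 4.840
Maximum at c = 10 (5.100 surviving offspring).

10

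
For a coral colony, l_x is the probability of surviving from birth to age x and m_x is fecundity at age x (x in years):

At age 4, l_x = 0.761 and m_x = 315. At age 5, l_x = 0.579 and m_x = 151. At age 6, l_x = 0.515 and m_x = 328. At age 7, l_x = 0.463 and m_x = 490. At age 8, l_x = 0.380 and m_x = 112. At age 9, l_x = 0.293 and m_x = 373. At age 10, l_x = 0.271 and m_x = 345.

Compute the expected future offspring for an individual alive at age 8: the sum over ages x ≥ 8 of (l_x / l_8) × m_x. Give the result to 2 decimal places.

645.64

l_8 = 0.380. Conditional survival from age 8 to x is l_x / l_8.
  x=8: (0.380/0.380) × 112 = 112.0000
  x=9: (0.293/0.380) × 373 = 287.6026
  x=10: (0.271/0.380) × 345 = 246.0395
Sum = 112.0000 + 287.6026 + 246.0395 = 645.6421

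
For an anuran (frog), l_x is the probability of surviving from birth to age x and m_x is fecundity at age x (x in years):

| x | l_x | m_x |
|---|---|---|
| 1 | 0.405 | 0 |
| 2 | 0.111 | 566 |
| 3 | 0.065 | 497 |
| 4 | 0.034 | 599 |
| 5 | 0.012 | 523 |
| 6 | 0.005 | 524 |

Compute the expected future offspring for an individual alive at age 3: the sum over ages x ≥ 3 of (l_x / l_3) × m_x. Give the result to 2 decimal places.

l_3 = 0.065. Conditional survival from age 3 to x is l_x / l_3.
  x=3: (0.065/0.065) × 497 = 497.0000
  x=4: (0.034/0.065) × 599 = 313.3231
  x=5: (0.012/0.065) × 523 = 96.5538
  x=6: (0.005/0.065) × 524 = 40.3077
Sum = 497.0000 + 313.3231 + 96.5538 + 40.3077 = 947.1846

947.18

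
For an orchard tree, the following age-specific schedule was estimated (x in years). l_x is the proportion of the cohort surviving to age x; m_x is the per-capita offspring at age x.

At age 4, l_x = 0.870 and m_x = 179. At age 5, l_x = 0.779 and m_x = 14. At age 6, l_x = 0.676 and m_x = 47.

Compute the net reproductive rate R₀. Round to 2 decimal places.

R₀ = Σ l_x m_x:
  age 4: 0.870 × 179 = 155.7300
  age 5: 0.779 × 14 = 10.9060
  age 6: 0.676 × 47 = 31.7720
R₀ = 155.7300 + 10.9060 + 31.7720 = 198.4080

198.41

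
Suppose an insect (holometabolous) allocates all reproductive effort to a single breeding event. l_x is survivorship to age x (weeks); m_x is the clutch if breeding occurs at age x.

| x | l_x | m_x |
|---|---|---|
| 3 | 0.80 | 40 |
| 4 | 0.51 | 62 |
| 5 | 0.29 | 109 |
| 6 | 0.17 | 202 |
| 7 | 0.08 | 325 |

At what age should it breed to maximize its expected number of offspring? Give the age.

Expected offspring if breeding at age x = l_x × m_x:
  age 3: 0.80 × 40 = 32.000
  age 4: 0.51 × 62 = 31.620
  age 5: 0.29 × 109 = 31.610
  age 6: 0.17 × 202 = 34.340
  age 7: 0.08 × 325 = 26.000
Maximum at age 6 (34.340).

6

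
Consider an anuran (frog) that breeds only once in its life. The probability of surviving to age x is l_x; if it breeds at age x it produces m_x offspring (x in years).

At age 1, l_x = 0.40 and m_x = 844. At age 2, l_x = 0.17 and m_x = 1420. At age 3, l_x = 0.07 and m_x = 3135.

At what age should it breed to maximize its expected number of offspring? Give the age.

1

Expected offspring if breeding at age x = l_x × m_x:
  age 1: 0.40 × 844 = 337.600
  age 2: 0.17 × 1420 = 241.400
  age 3: 0.07 × 3135 = 219.450
Maximum at age 1 (337.600).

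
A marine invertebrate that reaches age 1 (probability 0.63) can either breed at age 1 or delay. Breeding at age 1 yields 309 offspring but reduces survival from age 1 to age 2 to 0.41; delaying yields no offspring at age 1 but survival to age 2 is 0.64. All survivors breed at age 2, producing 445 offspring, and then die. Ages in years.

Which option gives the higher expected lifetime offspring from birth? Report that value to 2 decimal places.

breed at age 1: R₀ = 0.63 × (309 + 0.41 × 445) = 0.63 × 491.4500 = 309.6135
delay to age 2: R₀ = 0.63 × (0.64 × 445) = 0.63 × 284.8000 = 179.4240
Higher: breed at age 1 (309.6135).

309.61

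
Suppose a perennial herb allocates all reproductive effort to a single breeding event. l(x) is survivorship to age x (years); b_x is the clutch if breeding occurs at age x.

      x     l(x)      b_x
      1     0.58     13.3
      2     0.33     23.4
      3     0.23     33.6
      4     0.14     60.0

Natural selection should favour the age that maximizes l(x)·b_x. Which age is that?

Expected offspring if breeding at age x = l(x) × b_x:
  age 1: 0.58 × 13.3 = 7.714
  age 2: 0.33 × 23.4 = 7.722
  age 3: 0.23 × 33.6 = 7.728
  age 4: 0.14 × 60.0 = 8.400
Maximum at age 4 (8.400).

4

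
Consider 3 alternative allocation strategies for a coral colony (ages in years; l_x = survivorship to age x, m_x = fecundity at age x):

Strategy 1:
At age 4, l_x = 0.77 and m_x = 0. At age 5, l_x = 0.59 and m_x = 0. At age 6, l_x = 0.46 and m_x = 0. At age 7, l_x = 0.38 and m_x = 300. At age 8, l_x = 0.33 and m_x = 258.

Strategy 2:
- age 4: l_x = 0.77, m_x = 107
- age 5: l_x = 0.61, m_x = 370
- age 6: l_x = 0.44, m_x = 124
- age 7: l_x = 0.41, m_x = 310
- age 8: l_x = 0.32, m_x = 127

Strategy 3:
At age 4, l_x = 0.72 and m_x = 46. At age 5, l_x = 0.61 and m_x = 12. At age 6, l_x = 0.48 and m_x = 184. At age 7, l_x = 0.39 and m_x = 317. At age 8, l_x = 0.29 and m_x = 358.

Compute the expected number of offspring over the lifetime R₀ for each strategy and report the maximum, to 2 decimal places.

Strategy 1: R₀ = 0.77×0 + 0.59×0 + 0.46×0 + 0.38×300 + 0.33×258 = 199.1400
Strategy 2: R₀ = 0.77×107 + 0.61×370 + 0.44×124 + 0.41×310 + 0.32×127 = 530.3900
Strategy 3: R₀ = 0.72×46 + 0.61×12 + 0.48×184 + 0.39×317 + 0.29×358 = 356.2100
Highest R₀: strategy 2 with 530.3900.

530.39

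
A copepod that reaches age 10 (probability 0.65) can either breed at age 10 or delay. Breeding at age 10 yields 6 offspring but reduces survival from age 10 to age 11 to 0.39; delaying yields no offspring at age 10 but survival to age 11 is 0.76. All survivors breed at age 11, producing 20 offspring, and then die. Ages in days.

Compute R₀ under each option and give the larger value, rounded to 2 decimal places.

9.88

breed at age 10: R₀ = 0.65 × (6 + 0.39 × 20) = 0.65 × 13.8000 = 8.9700
delay to age 11: R₀ = 0.65 × (0.76 × 20) = 0.65 × 15.2000 = 9.8800
Higher: delay to age 11 (9.8800).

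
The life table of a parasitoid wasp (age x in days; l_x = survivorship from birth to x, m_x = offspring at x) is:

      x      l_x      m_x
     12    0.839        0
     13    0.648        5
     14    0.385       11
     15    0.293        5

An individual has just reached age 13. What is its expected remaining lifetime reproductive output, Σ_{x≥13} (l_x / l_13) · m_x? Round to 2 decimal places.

l_13 = 0.648. Conditional survival from age 13 to x is l_x / l_13.
  x=13: (0.648/0.648) × 5 = 5.0000
  x=14: (0.385/0.648) × 11 = 6.5355
  x=15: (0.293/0.648) × 5 = 2.2608
Sum = 5.0000 + 6.5355 + 2.2608 = 13.7963

13.80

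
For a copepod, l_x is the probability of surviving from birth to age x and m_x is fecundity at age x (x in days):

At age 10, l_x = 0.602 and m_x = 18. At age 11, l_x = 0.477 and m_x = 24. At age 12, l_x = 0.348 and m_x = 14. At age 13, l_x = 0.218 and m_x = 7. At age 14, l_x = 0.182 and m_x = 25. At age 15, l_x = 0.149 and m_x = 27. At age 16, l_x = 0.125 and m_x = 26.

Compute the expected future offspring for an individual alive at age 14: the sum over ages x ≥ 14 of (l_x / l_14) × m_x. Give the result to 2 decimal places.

l_14 = 0.182. Conditional survival from age 14 to x is l_x / l_14.
  x=14: (0.182/0.182) × 25 = 25.0000
  x=15: (0.149/0.182) × 27 = 22.1044
  x=16: (0.125/0.182) × 26 = 17.8571
Sum = 25.0000 + 22.1044 + 17.8571 = 64.9615

64.96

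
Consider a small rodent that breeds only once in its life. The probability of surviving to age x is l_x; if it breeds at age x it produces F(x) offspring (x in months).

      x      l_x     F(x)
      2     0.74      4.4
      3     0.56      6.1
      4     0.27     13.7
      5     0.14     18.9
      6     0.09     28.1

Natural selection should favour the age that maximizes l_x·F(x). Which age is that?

Expected offspring if breeding at age x = l_x × F(x):
  age 2: 0.74 × 4.4 = 3.256
  age 3: 0.56 × 6.1 = 3.416
  age 4: 0.27 × 13.7 = 3.699
  age 5: 0.14 × 18.9 = 2.646
  age 6: 0.09 × 28.1 = 2.529
Maximum at age 4 (3.699).

4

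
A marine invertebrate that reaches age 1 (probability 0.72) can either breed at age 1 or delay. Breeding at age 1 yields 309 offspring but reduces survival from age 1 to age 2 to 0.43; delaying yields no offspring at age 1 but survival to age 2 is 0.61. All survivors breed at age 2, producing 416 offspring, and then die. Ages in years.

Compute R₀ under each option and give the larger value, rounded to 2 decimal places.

351.27

breed at age 1: R₀ = 0.72 × (309 + 0.43 × 416) = 0.72 × 487.8800 = 351.2736
delay to age 2: R₀ = 0.72 × (0.61 × 416) = 0.72 × 253.7600 = 182.7072
Higher: breed at age 1 (351.2736).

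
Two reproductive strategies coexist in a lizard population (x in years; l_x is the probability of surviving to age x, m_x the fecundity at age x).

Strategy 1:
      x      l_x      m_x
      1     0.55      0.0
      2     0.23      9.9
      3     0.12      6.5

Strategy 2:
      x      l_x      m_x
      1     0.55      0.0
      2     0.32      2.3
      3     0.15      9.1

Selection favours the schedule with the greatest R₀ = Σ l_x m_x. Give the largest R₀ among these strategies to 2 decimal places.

Strategy 1: R₀ = 0.55×0.0 + 0.23×9.9 + 0.12×6.5 = 3.0570
Strategy 2: R₀ = 0.55×0.0 + 0.32×2.3 + 0.15×9.1 = 2.1010
Highest R₀: strategy 1 with 3.0570.

3.06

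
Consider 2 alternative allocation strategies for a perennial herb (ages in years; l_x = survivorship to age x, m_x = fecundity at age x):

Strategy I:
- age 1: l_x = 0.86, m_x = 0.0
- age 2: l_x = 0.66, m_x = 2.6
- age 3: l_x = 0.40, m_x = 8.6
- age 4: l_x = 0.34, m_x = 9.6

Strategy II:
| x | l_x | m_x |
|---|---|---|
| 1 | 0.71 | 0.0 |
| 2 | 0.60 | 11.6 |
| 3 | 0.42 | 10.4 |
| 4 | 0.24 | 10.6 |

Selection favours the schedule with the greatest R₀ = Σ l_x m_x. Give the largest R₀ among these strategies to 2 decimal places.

Strategy I: R₀ = 0.86×0.0 + 0.66×2.6 + 0.40×8.6 + 0.34×9.6 = 8.4200
Strategy II: R₀ = 0.71×0.0 + 0.60×11.6 + 0.42×10.4 + 0.24×10.6 = 13.8720
Highest R₀: strategy II with 13.8720.

13.87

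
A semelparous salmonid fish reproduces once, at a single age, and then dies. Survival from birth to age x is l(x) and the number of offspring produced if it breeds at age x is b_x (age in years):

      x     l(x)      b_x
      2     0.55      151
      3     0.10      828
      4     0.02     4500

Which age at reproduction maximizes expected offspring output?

Expected offspring if breeding at age x = l(x) × b_x:
  age 2: 0.55 × 151 = 83.050
  age 3: 0.10 × 828 = 82.800
  age 4: 0.02 × 4500 = 90.000
Maximum at age 4 (90.000).

4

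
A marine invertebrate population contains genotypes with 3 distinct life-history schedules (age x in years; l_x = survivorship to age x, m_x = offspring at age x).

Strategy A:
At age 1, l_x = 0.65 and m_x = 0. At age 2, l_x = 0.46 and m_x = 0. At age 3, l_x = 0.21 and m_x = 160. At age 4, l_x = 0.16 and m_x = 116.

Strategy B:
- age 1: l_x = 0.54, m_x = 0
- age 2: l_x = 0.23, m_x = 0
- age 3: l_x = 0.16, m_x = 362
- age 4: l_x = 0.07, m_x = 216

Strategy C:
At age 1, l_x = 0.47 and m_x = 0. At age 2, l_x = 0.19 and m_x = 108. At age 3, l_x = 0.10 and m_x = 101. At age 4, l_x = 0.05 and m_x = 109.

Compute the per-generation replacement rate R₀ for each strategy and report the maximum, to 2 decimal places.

73.04

Strategy A: R₀ = 0.65×0 + 0.46×0 + 0.21×160 + 0.16×116 = 52.1600
Strategy B: R₀ = 0.54×0 + 0.23×0 + 0.16×362 + 0.07×216 = 73.0400
Strategy C: R₀ = 0.47×0 + 0.19×108 + 0.10×101 + 0.05×109 = 36.0700
Highest R₀: strategy B with 73.0400.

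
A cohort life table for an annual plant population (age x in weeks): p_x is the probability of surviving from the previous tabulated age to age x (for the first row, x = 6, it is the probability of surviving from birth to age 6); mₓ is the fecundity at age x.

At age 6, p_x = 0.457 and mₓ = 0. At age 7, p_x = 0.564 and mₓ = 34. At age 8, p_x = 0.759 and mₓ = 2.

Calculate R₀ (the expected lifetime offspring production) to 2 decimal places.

Survivorship from birth: l_x = p_6·p_7·…·p_x.
  l_6 = 0.45700
  l_7 = 0.25775
  l_8 = 0.19563
R₀ = Σ l_x mₓ:
  age 6: 0.45700 × 0 = 0.0000
  age 7: 0.25775 × 34 = 8.7635
  age 8: 0.19563 × 2 = 0.3913
R₀ = 0.0000 + 8.7635 + 0.3913 = 9.1548

9.15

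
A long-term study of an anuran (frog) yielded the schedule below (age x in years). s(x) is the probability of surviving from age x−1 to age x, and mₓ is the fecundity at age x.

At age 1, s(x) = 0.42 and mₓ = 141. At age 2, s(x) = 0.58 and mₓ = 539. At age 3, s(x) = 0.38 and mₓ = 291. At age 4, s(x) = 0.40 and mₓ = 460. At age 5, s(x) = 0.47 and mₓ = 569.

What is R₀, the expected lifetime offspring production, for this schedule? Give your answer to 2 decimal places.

Survivorship from birth: l_x = s_1·s_2·…·s_x.
  l_1 = 0.42000
  l_2 = 0.24360
  l_3 = 0.09257
  l_4 = 0.03703
  l_5 = 0.01740
R₀ = Σ l_x mₓ:
  age 1: 0.42000 × 141 = 59.2200
  age 2: 0.24360 × 539 = 131.3004
  age 3: 0.09257 × 291 = 26.9379
  age 4: 0.03703 × 460 = 17.0338
  age 5: 0.01740 × 569 = 9.9006
R₀ = 59.2200 + 131.3004 + 26.9379 + 17.0338 + 9.9006 = 244.3927

244.39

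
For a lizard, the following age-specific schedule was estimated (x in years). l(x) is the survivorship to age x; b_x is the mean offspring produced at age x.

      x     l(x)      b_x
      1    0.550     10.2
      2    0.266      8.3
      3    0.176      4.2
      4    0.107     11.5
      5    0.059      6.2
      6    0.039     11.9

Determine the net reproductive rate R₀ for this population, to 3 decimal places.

10.617

R₀ = Σ l(x) b_x:
  age 1: 0.550 × 10.2 = 5.6100
  age 2: 0.266 × 8.3 = 2.2078
  age 3: 0.176 × 4.2 = 0.7392
  age 4: 0.107 × 11.5 = 1.2305
  age 5: 0.059 × 6.2 = 0.3658
  age 6: 0.039 × 11.9 = 0.4641
R₀ = 5.6100 + 2.2078 + 0.7392 + 1.2305 + 0.3658 + 0.4641 = 10.6174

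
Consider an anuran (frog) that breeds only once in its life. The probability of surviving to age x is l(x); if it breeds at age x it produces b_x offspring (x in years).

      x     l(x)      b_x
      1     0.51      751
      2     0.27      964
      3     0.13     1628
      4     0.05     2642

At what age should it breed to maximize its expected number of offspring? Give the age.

Expected offspring if breeding at age x = l(x) × b_x:
  age 1: 0.51 × 751 = 383.010
  age 2: 0.27 × 964 = 260.280
  age 3: 0.13 × 1628 = 211.640
  age 4: 0.05 × 2642 = 132.100
Maximum at age 1 (383.010).

1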